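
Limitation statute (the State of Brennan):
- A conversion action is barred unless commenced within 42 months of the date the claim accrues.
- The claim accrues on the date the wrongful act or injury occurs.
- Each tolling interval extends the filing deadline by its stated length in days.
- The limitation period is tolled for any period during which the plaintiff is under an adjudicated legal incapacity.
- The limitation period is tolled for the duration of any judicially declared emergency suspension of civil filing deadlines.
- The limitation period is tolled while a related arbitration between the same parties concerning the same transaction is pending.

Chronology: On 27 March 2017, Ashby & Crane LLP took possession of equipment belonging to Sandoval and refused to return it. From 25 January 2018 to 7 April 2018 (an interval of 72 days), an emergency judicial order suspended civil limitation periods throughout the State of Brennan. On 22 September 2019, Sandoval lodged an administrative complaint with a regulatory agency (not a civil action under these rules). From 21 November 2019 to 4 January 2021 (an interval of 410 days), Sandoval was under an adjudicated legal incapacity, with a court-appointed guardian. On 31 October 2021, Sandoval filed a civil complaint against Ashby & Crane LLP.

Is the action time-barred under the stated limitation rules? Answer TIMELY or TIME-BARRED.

The limitation period began to run on 27 March 2017.
42 months from 27 March 2017 is 27 September 2020.
The period was tolled for 72 days by the emergency suspension of filing deadlines (25 January 2018 to 7 April 2018), pushing the deadline to 8 December 2020.
The plaintiff's legal incapacity from 21 November 2019 to 4 January 2021 tolled the period for 410 days, extending the deadline to 22 January 2022.
Nothing else in the chronology tolls or restarts the period.
Sandoval filed on 31 October 2021, before the 22 January 2022 deadline, so the action is timely.

TIMELY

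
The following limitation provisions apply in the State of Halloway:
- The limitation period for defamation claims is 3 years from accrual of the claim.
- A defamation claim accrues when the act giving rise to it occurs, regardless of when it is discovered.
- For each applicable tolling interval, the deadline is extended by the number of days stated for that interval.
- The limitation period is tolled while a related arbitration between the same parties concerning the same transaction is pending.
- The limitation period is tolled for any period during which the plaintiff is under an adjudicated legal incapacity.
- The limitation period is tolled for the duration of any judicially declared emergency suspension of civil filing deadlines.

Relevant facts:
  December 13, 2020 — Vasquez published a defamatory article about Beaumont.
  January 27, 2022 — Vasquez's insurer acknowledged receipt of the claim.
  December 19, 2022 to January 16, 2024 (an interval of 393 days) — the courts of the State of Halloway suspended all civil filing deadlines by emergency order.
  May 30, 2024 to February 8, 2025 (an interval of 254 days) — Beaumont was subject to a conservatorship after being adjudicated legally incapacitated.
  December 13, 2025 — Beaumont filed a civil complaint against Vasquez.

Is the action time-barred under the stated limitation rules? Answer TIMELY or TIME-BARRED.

TIME-BARRED

The claim accrued on December 13, 2020, the date of the act.
The untolled deadline — 3 years after December 13, 2020 — is December 13, 2023.
The emergency suspension of filing deadlines from December 19, 2022 to January 16, 2024 tolled the period for 393 days, extending the deadline to January 9, 2025.
The plaintiff's legal incapacity from May 30, 2024 to February 8, 2025 tolled the period for 254 days, extending the deadline to September 20, 2025.
The other events in the timeline have no effect on the limitation period under the stated rules.
Filing on December 13, 2025 missed the September 20, 2025 deadline — the action is time-barred.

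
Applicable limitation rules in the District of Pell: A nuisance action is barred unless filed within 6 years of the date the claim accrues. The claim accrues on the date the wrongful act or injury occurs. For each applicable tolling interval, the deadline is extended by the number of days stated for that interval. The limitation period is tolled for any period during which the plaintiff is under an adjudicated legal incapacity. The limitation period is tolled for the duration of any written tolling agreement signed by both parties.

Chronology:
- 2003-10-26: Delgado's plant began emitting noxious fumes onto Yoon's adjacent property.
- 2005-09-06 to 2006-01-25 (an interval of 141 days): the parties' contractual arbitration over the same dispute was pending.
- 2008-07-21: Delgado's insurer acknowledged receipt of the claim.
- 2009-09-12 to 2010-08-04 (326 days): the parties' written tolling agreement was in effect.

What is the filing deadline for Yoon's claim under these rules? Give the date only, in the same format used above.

The limitation period began to run on 2003-10-26.
Adding the 6 years base period to 2003-10-26 gives a deadline of 2009-10-26, before any tolling.
Because the written tolling agreement ran from 2009-09-12 to 2010-08-04, the deadline is extended by 326 days to 2010-09-17.
The pending related arbitration from 2005-09-06 to 2006-01-25 does not toll the period, because no stated rule makes a pending arbitration a tolling event.
None of the other events listed affects the running of the period under the stated rules.

2010-09-17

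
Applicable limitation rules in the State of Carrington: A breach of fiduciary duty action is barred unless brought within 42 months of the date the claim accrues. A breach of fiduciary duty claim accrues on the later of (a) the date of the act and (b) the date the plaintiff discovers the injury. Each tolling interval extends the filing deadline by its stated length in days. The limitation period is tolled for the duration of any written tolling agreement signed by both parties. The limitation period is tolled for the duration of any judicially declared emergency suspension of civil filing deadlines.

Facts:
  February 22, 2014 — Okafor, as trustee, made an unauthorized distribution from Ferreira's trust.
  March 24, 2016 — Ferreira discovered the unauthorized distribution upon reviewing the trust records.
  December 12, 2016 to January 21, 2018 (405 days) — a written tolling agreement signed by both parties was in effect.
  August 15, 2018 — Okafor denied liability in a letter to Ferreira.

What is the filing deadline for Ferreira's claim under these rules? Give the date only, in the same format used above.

November 2, 2020

The claim accrued on March 24, 2016 — the later of the February 22, 2014 act and the March 24, 2016 discovery.
Adding the 42 months base period to March 24, 2016 gives a deadline of September 24, 2019, before any tolling.
The written tolling agreement from December 12, 2016 to January 21, 2018 tolled the period for 405 days, extending the deadline to November 2, 2020.
The other events in the timeline have no effect on the limitation period under the stated rules.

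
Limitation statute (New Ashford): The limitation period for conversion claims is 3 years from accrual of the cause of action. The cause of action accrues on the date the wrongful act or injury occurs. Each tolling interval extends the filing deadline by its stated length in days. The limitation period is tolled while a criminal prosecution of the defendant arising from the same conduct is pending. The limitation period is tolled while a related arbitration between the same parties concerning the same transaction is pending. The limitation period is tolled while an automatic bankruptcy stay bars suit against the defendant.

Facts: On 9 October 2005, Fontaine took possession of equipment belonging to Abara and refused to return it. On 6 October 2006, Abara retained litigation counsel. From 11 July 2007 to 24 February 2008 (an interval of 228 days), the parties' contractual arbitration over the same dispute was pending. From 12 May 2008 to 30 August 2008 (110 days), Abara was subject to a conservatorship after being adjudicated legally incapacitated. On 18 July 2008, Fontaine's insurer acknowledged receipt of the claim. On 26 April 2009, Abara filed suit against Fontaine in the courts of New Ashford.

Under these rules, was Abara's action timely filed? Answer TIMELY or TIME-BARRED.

TIMELY

The claim accrued on 9 October 2005, when the wrongful act occurred.
The untolled deadline — 3 years after 9 October 2005 — is 9 October 2008.
Because the pending related arbitration ran from 11 July 2007 to 24 February 2008, the deadline is extended by 228 days to 25 May 2009.
The plaintiff's legal incapacity from 12 May 2008 to 30 August 2008 does not toll the period, because no stated rule makes the plaintiff's incapacity a tolling event.
Nothing else in the chronology tolls or restarts the period.
The 26 April 2009 filing precedes the 25 May 2009 deadline; the claim is timely.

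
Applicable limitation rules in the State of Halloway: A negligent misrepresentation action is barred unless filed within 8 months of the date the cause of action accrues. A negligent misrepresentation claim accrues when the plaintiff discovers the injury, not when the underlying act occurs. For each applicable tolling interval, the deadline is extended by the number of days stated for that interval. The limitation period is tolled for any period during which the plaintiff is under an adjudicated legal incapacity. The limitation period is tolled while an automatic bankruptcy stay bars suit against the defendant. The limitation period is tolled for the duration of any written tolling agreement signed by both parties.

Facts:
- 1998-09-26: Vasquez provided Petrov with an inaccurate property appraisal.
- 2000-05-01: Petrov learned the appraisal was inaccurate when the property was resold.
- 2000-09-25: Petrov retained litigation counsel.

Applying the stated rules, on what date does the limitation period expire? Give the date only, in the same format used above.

2001-01-01

Under the discovery rule, the claim accrued on 2000-05-01, when Petrov discovered the injury — not on the 1998-09-26 date of the underlying act.
The untolled deadline — 8 months after 2000-05-01 — is 2001-01-01.
Nothing else in the chronology tolls or restarts the period.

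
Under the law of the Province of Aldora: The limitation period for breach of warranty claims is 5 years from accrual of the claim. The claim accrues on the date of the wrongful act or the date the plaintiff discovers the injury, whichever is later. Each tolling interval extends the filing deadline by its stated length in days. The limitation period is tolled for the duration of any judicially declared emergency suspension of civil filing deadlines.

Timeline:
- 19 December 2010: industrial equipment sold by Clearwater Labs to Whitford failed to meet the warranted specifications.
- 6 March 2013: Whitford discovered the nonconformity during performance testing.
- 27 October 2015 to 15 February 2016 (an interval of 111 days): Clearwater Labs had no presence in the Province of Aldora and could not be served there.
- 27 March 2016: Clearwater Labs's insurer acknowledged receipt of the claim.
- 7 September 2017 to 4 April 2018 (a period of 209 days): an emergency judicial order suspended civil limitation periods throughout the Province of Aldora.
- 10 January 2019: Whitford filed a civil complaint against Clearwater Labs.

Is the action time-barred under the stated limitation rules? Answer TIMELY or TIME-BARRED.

TIME-BARRED

Taking the later of the act (19 December 2010) and discovery (6 March 2013), the claim accrued on 6 March 2013.
5 years from 6 March 2013 is 6 March 2018.
The emergency suspension of filing deadlines from 7 September 2017 to 4 April 2018 tolled the period for 209 days, extending the deadline to 1 October 2018.
The defendant's absence from the jurisdiction from 27 October 2015 to 15 February 2016 does not toll the period, because no stated rule makes the defendant's absence a tolling event.
The other events in the timeline have no effect on the limitation period under the stated rules.
Whitford filed on 10 January 2019, after the 1 October 2018 deadline, so the action is time-barred.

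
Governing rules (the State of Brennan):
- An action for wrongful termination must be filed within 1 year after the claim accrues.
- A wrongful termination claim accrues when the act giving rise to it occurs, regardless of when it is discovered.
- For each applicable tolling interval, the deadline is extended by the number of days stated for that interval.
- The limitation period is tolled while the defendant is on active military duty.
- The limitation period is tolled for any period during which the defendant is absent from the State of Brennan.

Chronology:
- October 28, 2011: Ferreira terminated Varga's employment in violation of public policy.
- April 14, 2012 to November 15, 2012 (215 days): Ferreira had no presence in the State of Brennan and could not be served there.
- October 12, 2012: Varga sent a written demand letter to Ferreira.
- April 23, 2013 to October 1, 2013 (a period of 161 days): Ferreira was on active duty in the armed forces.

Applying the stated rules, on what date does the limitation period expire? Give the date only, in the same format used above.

November 8, 2013

The limitation period began to run on October 28, 2011.
The untolled deadline — 1 year after October 28, 2011 — is October 28, 2012.
The defendant's absence from the jurisdiction from April 14, 2012 to November 15, 2012 tolled the period for 215 days, extending the deadline to May 31, 2013.
The period was tolled for 161 days by the defendant's active military service (April 23, 2013 to October 1, 2013), pushing the deadline to November 8, 2013.
Nothing else in the chronology tolls or restarts the period.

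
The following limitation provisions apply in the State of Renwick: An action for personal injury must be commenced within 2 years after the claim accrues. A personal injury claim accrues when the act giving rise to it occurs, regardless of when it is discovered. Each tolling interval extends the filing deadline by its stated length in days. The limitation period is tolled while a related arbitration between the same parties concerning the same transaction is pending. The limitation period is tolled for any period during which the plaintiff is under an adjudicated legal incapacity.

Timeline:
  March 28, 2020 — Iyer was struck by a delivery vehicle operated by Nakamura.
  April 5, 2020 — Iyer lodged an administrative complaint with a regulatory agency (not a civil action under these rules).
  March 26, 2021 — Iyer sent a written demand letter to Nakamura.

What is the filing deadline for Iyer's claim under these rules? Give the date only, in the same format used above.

March 28, 2022

The claim accrued on March 28, 2020, the date of the act.
2 years from March 28, 2020 is March 28, 2022.
None of the other events listed affects the running of the period under the stated rules.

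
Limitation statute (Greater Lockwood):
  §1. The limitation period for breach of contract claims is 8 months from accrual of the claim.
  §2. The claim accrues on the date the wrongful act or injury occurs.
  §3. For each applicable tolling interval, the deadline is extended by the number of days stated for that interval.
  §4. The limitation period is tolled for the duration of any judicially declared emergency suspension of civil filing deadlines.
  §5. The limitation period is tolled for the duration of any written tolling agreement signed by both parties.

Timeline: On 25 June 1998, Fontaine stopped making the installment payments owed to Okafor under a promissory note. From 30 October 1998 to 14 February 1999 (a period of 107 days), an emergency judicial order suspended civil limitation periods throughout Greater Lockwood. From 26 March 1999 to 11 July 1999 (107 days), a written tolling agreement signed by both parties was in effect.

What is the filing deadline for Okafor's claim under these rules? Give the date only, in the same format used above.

The claim accrued on 25 June 1998, when the wrongful act occurred.
Adding the 8 months base period to 25 June 1998 gives a deadline of 25 February 1999, before any tolling.
Because the emergency suspension of filing deadlines ran from 30 October 1998 to 14 February 1999, the deadline is extended by 107 days to 12 June 1999.
The period was tolled for 107 days by the written tolling agreement (26 March 1999 to 11 July 1999), pushing the deadline to 27 September 1999.

27 September 1999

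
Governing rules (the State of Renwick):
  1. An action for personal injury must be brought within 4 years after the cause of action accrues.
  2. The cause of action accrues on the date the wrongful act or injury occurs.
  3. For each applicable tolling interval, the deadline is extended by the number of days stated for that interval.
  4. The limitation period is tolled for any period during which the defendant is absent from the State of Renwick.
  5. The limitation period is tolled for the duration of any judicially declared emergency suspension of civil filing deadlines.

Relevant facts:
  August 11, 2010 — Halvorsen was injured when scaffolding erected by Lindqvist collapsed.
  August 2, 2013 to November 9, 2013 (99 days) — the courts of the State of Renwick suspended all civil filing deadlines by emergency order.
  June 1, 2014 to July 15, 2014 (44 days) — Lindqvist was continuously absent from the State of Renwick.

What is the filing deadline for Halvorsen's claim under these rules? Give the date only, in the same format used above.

January 1, 2015

The claim accrued on August 11, 2010, when the wrongful act occurred.
The untolled deadline — 4 years after August 11, 2010 — is August 11, 2014.
The emergency suspension of filing deadlines from August 2, 2013 to November 9, 2013 tolled the period for 99 days, extending the deadline to November 18, 2014.
The period was tolled for 44 days by the defendant's absence from the jurisdiction (June 1, 2014 to July 15, 2014), pushing the deadline to January 1, 2015.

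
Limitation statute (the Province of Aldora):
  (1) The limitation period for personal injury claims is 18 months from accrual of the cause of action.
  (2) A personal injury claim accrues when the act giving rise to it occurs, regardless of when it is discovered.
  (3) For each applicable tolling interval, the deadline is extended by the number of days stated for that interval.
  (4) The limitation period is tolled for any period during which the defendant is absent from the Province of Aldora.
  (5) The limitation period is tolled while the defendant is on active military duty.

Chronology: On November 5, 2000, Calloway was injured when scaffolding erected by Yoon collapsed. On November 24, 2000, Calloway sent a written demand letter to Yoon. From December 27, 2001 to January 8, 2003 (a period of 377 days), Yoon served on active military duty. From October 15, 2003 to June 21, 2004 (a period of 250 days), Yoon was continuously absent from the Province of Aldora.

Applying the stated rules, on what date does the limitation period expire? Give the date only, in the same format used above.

The limitation period began to run on November 5, 2000.
The untolled deadline — 18 months after November 5, 2000 — is May 5, 2002.
The defendant's active military service from December 27, 2001 to January 8, 2003 tolled the period for 377 days, extending the deadline to May 17, 2003.
The defendant's absence from the jurisdiction starting October 15, 2003 came too late — the period had run on May 17, 2003 — and so does not extend the deadline.
The other events in the timeline have no effect on the limitation period under the stated rules.

May 17, 2003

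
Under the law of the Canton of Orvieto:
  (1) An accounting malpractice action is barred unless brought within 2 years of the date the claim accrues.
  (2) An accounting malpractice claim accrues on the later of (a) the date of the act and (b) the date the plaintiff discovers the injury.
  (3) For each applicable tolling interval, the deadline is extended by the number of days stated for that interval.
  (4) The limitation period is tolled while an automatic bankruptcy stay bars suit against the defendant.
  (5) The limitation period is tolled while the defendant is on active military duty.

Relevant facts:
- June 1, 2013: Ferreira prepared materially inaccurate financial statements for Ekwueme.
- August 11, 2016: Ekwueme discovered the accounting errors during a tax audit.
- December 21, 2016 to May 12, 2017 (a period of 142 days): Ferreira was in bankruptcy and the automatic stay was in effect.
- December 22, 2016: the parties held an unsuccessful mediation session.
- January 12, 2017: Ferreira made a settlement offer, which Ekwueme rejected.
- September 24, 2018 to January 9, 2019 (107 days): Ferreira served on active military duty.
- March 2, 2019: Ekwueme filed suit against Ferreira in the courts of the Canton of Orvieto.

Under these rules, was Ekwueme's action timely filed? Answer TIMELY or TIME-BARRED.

TIMELY

Because discovery on August 11, 2016 post-dates the June 1, 2013 act, accrual under the later-of rule falls on August 11, 2016.
The untolled deadline — 2 years after August 11, 2016 — is August 11, 2018.
Because the automatic bankruptcy stay ran from December 21, 2016 to May 12, 2017, the deadline is extended by 142 days to December 31, 2018.
The defendant's active military service from September 24, 2018 to January 9, 2019 tolled the period for 107 days, extending the deadline to April 17, 2019.
The other events in the timeline have no effect on the limitation period under the stated rules.
Ekwueme filed on March 2, 2019, before the April 17, 2019 deadline, so the action is timely.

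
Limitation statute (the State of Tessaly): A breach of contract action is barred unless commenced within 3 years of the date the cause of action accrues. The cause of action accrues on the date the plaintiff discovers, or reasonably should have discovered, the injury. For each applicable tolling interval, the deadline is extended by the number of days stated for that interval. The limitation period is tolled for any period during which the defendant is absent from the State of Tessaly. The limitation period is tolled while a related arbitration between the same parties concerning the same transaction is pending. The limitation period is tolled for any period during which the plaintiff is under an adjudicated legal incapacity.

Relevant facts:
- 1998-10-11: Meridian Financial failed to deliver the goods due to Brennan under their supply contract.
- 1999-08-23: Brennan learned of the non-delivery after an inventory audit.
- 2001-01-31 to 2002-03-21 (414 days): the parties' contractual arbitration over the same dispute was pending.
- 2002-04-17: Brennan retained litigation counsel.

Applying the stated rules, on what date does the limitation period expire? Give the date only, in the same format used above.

2003-10-11

Accrual is tied to discovery, so the period began on 1999-08-23 rather than on 1998-10-11 when the act occurred.
The untolled deadline — 3 years after 1999-08-23 — is 2002-08-23.
Because the pending related arbitration ran from 2001-01-31 to 2002-03-21, the deadline is extended by 414 days to 2003-10-11.
Nothing else in the chronology tolls or restarts the period.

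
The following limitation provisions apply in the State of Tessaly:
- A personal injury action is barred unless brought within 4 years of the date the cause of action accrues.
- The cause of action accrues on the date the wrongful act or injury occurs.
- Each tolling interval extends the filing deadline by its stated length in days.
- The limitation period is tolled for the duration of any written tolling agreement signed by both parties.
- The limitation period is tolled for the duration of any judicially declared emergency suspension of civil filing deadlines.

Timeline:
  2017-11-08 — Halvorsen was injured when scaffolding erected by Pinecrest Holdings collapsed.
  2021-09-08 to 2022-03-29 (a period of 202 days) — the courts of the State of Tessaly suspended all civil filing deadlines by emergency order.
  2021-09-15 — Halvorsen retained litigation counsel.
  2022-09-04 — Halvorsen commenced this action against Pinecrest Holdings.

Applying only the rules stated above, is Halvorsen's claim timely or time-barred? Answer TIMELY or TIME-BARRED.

The claim accrued on 2017-11-08, when the wrongful act occurred.
Adding the 4 years base period to 2017-11-08 gives a deadline of 2021-11-08, before any tolling.
Because the emergency suspension of filing deadlines ran from 2021-09-08 to 2022-03-29, the deadline is extended by 202 days to 2022-05-29.
None of the other events listed affects the running of the period under the stated rules.
The 2022-09-04 filing falls after the 2022-05-29 deadline; the claim is time-barred.

TIME-BARRED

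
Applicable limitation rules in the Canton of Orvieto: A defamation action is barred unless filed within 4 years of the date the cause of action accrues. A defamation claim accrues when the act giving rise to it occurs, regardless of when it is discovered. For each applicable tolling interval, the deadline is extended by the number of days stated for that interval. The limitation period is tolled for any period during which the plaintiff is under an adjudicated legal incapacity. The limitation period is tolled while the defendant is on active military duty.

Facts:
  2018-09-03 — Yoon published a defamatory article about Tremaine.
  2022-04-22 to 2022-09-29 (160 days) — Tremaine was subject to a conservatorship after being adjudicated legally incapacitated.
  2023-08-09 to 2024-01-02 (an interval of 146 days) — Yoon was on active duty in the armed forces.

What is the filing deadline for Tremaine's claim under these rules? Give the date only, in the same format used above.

2023-02-10

The limitation period began to run on 2018-09-03.
The untolled deadline — 4 years after 2018-09-03 — is 2022-09-03.
The period was tolled for 160 days by the plaintiff's legal incapacity (2022-04-22 to 2022-09-29), pushing the deadline to 2023-02-10.
The defendant's active military service starting 2023-08-09 came too late — the period had run on 2023-02-10 — and so does not extend the deadline.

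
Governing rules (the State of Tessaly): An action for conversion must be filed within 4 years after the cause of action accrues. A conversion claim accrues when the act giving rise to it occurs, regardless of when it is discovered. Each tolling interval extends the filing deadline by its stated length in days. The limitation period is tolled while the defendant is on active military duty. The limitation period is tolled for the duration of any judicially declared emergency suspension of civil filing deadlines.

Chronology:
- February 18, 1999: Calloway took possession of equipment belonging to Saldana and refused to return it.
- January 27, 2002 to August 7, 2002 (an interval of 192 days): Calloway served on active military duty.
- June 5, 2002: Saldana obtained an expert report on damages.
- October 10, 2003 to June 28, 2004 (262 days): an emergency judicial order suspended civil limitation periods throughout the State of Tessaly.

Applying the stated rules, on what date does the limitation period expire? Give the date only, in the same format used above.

The cause of action accrued on February 18, 1999, the date of the act.
Adding the 4 years base period to February 18, 1999 gives a deadline of February 18, 2003, before any tolling.
Because the defendant's active military service ran from January 27, 2002 to August 7, 2002, the deadline is extended by 192 days to August 29, 2003.
The emergency suspension of filing deadlines from October 10, 2003 to June 28, 2004 began after the period had already run on August 29, 2003, so it has no tolling effect.
The other events in the timeline have no effect on the limitation period under the stated rules.

August 29, 2003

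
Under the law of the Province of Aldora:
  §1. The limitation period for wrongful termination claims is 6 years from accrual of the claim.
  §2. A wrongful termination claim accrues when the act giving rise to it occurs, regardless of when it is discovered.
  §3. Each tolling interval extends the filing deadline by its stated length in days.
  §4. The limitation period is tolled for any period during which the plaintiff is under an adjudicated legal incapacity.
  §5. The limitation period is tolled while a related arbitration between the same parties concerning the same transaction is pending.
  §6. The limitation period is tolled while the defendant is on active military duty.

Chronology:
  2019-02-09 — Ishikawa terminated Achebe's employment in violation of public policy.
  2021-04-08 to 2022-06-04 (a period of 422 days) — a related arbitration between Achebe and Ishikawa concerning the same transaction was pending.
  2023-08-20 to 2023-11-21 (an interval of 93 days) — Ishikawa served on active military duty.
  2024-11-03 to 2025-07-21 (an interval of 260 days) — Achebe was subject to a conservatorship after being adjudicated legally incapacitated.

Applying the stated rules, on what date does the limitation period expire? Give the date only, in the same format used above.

The claim accrued on 2019-02-09, the date of the act.
6 years from 2019-02-09 is 2025-02-09.
Because the pending related arbitration ran from 2021-04-08 to 2022-06-04, the deadline is extended by 422 days to 2026-04-07.
The period was tolled for 93 days by the defendant's active military service (2023-08-20 to 2023-11-21), pushing the deadline to 2026-07-09.
The period was tolled for 260 days by the plaintiff's legal incapacity (2024-11-03 to 2025-07-21), pushing the deadline to 2027-03-26.

2027-03-26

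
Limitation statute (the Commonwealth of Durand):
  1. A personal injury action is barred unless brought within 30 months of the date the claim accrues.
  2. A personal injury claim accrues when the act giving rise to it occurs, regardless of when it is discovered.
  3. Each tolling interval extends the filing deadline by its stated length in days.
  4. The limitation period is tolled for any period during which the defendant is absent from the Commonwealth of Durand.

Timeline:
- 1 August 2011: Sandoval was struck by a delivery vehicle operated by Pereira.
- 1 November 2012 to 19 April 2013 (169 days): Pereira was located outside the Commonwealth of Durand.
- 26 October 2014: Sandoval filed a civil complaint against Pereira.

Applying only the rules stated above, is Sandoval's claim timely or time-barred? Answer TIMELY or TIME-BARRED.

TIME-BARRED

The limitation period began to run on 1 August 2011.
Adding the 30 months base period to 1 August 2011 gives a deadline of 1 February 2014, before any tolling.
The defendant's absence from the jurisdiction from 1 November 2012 to 19 April 2013 tolled the period for 169 days, extending the deadline to 20 July 2014.
The 26 October 2014 filing falls after the 20 July 2014 deadline; the claim is time-barred.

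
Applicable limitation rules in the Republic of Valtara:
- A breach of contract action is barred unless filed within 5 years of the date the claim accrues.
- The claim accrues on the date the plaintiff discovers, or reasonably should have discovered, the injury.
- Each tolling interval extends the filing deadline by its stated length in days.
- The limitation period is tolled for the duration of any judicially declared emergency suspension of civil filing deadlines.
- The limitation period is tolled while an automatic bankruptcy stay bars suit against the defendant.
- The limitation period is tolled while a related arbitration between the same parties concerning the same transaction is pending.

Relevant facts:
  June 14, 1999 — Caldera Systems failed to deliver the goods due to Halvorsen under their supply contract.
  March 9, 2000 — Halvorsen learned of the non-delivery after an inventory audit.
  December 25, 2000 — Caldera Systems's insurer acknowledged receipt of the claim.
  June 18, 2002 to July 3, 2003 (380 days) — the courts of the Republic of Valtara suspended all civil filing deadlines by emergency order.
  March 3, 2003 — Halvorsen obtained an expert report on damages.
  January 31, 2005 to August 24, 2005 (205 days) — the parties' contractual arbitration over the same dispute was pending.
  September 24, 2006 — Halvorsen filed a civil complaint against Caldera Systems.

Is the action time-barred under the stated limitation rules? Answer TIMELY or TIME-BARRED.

The claim did not accrue until Halvorsen discovered the injury on March 9, 2000; the June 14, 1999 act date does not start the clock under the stated rule.
5 years from March 9, 2000 is March 9, 2005.
The emergency suspension of filing deadlines from June 18, 2002 to July 3, 2003 tolled the period for 380 days, extending the deadline to March 24, 2006.
Because the pending related arbitration ran from January 31, 2005 to August 24, 2005, the deadline is extended by 205 days to October 15, 2006.
The other events in the timeline have no effect on the limitation period under the stated rules.
The September 24, 2006 filing precedes the October 15, 2006 deadline; the claim is timely.

TIMELY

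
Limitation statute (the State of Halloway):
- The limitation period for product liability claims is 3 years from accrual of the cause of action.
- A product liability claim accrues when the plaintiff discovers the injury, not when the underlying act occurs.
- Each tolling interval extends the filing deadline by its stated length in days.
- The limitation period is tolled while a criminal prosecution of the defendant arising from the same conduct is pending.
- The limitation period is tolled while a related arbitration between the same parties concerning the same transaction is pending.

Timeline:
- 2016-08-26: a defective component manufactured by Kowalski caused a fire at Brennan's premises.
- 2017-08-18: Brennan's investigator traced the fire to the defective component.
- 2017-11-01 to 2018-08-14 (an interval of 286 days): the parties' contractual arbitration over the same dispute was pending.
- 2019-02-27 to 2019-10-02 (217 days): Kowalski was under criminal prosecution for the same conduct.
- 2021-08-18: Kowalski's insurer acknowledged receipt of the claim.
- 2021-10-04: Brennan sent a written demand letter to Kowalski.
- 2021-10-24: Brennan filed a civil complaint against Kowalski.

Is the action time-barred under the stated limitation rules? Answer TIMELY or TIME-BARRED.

TIMELY

Under the discovery rule, the claim accrued on 2017-08-18, when Brennan discovered the injury — not on the 2016-08-26 date of the underlying act.
3 years from 2017-08-18 is 2020-08-18.
The pending related arbitration from 2017-11-01 to 2018-08-14 tolled the period for 286 days, extending the deadline to 2021-05-31.
Because the pending criminal prosecution ran from 2019-02-27 to 2019-10-02, the deadline is extended by 217 days to 2022-01-03.
Nothing else in the chronology tolls or restarts the period.
The 2021-10-24 filing precedes the 2022-01-03 deadline; the claim is timely.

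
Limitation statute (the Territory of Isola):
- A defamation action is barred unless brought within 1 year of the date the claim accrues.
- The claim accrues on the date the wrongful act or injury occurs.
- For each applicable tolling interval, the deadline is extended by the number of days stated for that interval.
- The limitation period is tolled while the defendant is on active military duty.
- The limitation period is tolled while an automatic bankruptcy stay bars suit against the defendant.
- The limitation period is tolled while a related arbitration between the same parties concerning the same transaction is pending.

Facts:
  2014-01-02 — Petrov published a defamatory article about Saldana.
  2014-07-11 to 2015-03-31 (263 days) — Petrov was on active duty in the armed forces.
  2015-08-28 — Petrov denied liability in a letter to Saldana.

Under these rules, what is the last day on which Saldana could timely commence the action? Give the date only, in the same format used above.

The claim accrued on 2014-01-02, when the wrongful act occurred.
1 year from 2014-01-02 is 2015-01-02.
The defendant's active military service from 2014-07-11 to 2015-03-31 tolled the period for 263 days, extending the deadline to 2015-09-22.
Nothing else in the chronology tolls or restarts the period.

2015-09-22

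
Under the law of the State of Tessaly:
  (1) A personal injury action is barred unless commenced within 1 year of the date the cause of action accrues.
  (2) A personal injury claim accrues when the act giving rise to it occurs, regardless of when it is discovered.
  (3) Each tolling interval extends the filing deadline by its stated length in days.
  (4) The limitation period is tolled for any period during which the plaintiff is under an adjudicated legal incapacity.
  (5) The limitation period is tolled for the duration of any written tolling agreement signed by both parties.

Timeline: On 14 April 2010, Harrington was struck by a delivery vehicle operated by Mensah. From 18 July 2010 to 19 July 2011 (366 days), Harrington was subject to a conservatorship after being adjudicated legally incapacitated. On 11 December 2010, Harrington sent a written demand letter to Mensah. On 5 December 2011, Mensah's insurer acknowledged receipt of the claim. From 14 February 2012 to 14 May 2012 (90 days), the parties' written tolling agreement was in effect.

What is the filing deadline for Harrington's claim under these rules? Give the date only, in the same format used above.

13 July 2012

The cause of action accrued on 14 April 2010, the date of the act.
1 year from 14 April 2010 is 14 April 2011.
Because the plaintiff's legal incapacity ran from 18 July 2010 to 19 July 2011, the deadline is extended by 366 days to 14 April 2012.
The period was tolled for 90 days by the written tolling agreement (14 February 2012 to 14 May 2012), pushing the deadline to 13 July 2012.
Nothing else in the chronology tolls or restarts the period.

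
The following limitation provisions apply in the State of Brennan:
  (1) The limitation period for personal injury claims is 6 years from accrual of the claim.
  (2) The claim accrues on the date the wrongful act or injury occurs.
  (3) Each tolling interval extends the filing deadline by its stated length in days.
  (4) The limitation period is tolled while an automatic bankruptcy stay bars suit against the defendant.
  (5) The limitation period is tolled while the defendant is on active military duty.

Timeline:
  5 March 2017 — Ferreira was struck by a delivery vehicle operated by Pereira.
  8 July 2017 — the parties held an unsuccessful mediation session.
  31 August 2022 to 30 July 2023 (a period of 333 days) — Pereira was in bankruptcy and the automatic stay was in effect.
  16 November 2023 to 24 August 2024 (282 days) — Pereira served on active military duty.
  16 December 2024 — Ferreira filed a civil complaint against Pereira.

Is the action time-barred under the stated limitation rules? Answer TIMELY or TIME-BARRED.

TIME-BARRED

The limitation period began to run on 5 March 2017.
The untolled deadline — 6 years after 5 March 2017 — is 5 March 2023.
The automatic bankruptcy stay from 31 August 2022 to 30 July 2023 tolled the period for 333 days, extending the deadline to 1 February 2024.
The defendant's active military service from 16 November 2023 to 24 August 2024 tolled the period for 282 days, extending the deadline to 9 November 2024.
The other events in the timeline have no effect on the limitation period under the stated rules.
Filing on 16 December 2024 missed the 9 November 2024 deadline — the action is time-barred.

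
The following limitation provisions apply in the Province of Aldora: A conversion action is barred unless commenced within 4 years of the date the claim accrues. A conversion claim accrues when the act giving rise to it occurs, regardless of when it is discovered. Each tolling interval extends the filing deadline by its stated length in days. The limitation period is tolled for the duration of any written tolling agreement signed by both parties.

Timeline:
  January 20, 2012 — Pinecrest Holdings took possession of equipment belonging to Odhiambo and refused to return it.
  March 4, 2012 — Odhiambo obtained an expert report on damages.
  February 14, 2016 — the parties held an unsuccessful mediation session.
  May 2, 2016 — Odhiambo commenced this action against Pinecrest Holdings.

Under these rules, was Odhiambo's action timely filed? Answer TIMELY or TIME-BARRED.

TIME-BARRED

The claim accrued on January 20, 2012, when the wrongful act occurred.
The untolled deadline — 4 years after January 20, 2012 — is January 20, 2016.
The other events in the timeline have no effect on the limitation period under the stated rules.
Filing on May 2, 2016 missed the January 20, 2016 deadline — the action is time-barred.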